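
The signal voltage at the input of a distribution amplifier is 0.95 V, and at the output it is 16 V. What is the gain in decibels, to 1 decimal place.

24.5 dB

Voltage ratio → dB uses the 20·log₁₀ form:
20·log₁₀(16/0.95) = 20·log₁₀(16.84) = 24.5 dB.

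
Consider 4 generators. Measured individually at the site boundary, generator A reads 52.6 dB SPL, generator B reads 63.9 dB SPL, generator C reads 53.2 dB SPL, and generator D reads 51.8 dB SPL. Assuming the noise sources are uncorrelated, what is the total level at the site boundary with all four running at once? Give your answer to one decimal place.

64.8 dB SPL

Add the sources as powers (linear), then convert back to dB:
L_total = 10·log₁₀(10^(52.6/10) + 10^(63.9/10) + 10^(53.2/10) + 10^(51.8/10)) = 10·log₁₀(2997000) = 64.8 dB SPL.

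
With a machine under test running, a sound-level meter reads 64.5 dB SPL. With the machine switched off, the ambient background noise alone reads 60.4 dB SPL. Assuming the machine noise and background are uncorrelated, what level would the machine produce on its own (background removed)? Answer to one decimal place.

62.4 dB SPL

Subtract intensities: L_src = 10·log₁₀(10^(L_total/10) − 10^(L_bg/10)).
L_src = 10·log₁₀(10^(64.5/10) − 10^(60.4/10)) = 10·log₁₀(1722000) = 62.4 dB SPL.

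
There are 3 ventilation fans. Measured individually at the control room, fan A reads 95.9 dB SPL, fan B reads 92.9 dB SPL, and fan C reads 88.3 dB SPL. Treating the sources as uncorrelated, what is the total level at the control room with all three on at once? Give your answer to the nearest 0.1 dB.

Add the sources as powers (linear), then convert back to dB:
L_total = 10·log₁₀(10^(95.9/10) + 10^(92.9/10) + 10^(88.3/10)) = 10·log₁₀(6516000000) = 98.1 dB SPL.

98.1 dB SPL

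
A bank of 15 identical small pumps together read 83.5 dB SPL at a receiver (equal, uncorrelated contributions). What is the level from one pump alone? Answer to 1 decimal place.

71.7 dB SPL

15 equal incoherent sources add 10·log₁₀(15) = 11.76 dB over one source.
L_one = 83.5 − 11.76 = 71.7 dB SPL.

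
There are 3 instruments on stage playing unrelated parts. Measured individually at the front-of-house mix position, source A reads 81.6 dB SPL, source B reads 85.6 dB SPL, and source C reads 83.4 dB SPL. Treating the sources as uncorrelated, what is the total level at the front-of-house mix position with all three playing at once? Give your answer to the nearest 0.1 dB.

Uncorrelated sources add in intensity (power), not in dB.
L_total = 10·log₁₀(10^(81.6/10) + 10^(85.6/10) + 10^(83.4/10)) = 10·log₁₀(726400000) = 88.6 dB SPL.

88.6 dB SPL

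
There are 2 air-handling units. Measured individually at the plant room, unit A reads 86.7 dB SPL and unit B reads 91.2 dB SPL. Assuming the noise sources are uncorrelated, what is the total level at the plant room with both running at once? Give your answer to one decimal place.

Uncorrelated sources add in intensity (power), not in dB.
L_total = 10·log₁₀(10^(86.7/10) + 10^(91.2/10)) = 10·log₁₀(1786000000) = 92.5 dB SPL.

92.5 dB SPL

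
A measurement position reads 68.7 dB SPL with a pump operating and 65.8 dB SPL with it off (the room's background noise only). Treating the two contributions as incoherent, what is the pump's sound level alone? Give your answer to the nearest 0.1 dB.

65.6 dB SPL

Background correction is a power subtraction:
L_src = 10·log₁₀(10^(68.7/10) − 10^(65.8/10)) = 10·log₁₀(3611000) = 65.6 dB SPL.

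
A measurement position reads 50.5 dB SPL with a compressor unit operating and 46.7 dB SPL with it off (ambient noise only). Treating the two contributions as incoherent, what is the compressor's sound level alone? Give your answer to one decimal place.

48.2 dB SPL

Remove the background by subtracting linear intensities:
L_src = 10·log₁₀(10^(50.5/10) − 10^(46.7/10)) = 10·log₁₀(65430) = 48.2 dB SPL.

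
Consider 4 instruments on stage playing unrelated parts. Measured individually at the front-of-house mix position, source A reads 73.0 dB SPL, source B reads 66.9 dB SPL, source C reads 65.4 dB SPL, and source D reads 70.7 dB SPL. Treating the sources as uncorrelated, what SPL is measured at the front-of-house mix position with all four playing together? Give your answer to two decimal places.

76.03 dB SPL

Add the sources as powers (linear), then convert back to dB:
L_total = 10·log₁₀(10^(73.0/10) + 10^(66.9/10) + 10^(65.4/10) + 10^(70.7/10)) = 10·log₁₀(40070000) = 76.03 dB SPL.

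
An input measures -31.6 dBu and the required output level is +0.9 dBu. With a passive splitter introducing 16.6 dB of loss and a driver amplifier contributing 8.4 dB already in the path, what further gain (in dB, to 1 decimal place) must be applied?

40.7 dB

The required make-up gain is the shortfall in the dB sum.
G = +0.9 − (-31.6) + 16.6 − 8.4 = 40.7 dB.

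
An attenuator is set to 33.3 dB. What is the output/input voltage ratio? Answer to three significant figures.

0.0216

Voltage ratio = 10^(dB/20).
10^(-33.3/20) = 10^(-1.665) = 0.0216.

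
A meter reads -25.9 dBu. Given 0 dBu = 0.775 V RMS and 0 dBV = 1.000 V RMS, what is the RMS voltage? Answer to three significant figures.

V = 0.775 V × 10^(-25.9/20).
= 0.775 × 0.05070 = 0.0393 V.

0.0393 V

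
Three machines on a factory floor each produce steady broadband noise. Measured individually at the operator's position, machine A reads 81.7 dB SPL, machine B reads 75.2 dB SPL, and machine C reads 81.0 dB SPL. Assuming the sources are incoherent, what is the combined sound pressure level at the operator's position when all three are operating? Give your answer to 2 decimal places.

Add the sources as powers (linear), then convert back to dB:
L_total = 10·log₁₀(10^(81.7/10) + 10^(75.2/10) + 10^(81.0/10)) = 10·log₁₀(306900000) = 84.87 dB SPL.

84.87 dB SPL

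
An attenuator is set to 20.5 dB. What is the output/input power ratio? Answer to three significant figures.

Power ratio = 10^(dB/10).
10^(-20.5/10) = 10^(-2.050) = 0.00891.

0.00891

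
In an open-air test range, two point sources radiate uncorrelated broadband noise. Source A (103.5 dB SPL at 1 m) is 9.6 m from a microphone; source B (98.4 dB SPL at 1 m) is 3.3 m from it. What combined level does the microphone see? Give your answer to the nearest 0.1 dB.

At the listener: L_A = 103.5 − 20·log₁₀(9.6) = 83.85 dB; L_B = 98.4 − 20·log₁₀(3.3) = 88.03 dB.
Combined: 10·log₁₀(10^(83.85/10)+10^(88.03/10)) = 89.4 dB SPL.

89.4 dB SPL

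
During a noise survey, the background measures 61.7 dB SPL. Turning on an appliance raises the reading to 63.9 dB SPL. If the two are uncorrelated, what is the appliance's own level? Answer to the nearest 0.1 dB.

Remove the background by subtracting linear intensities:
L_src = 10·log₁₀(10^(63.9/10) − 10^(61.7/10)) = 10·log₁₀(975600) = 59.9 dB SPL.

59.9 dB SPL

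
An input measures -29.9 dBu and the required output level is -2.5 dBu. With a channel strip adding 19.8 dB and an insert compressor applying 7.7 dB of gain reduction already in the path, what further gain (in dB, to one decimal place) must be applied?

15.3 dB

The required make-up gain is the shortfall in the dB sum.
G = -2.5 − (-29.9) − 19.8 + 7.7 = 15.3 dB.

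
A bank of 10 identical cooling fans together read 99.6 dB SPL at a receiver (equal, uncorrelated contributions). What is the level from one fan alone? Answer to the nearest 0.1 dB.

10 equal incoherent sources add 10·log₁₀(10) = 10.00 dB over one source.
L_one = 99.6 − 10.00 = 89.6 dB SPL.

89.6 dB SPL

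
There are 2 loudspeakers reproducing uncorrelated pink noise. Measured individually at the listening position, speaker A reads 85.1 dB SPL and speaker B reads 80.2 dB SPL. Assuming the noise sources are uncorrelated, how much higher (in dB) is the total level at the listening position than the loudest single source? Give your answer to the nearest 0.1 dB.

Incoherent sources sum as intensities:
L_total = 10·log₁₀(10^(85.1/10) + 10^(80.2/10)) = 86.32 dB SPL.
Excess over the loudest (85.1 dB): 86.32 − 85.1 = 1.2 dB.

1.2 dB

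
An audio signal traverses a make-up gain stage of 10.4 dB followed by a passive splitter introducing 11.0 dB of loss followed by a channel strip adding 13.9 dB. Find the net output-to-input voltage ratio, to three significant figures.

4.62

Net gain = 10.4 + (−11.0) + 13.9 = 13.3 dB.
Voltage ratio = 10^(13.3/20) = 4.62.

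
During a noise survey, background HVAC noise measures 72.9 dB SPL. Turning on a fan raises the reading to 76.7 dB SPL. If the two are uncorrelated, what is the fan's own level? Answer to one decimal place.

Background correction is a power subtraction:
L_src = 10·log₁₀(10^(76.7/10) − 10^(72.9/10)) = 10·log₁₀(27280000) = 74.4 dB SPL.

74.4 dB SPL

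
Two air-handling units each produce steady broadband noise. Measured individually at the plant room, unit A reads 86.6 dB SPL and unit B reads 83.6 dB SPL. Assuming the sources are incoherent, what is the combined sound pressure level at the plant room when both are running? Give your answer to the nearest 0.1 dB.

Uncorrelated sources add in intensity (power), not in dB.
L_total = 10·log₁₀(10^(86.6/10) + 10^(83.6/10)) = 10·log₁₀(686200000) = 88.4 dB SPL.

88.4 dB SPL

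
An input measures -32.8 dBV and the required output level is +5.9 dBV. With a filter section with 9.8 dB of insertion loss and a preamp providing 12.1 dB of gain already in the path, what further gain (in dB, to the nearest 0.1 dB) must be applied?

The required make-up gain is the shortfall in the dB sum.
G = +5.9 − (-32.8) + 9.8 − 12.1 = 36.4 dB.

36.4 dB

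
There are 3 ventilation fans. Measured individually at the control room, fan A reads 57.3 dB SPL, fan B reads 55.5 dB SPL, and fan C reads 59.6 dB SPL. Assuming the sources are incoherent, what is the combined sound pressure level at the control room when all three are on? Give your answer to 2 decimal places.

Incoherent sources sum as intensities:
L_total = 10·log₁₀(10^(57.3/10) + 10^(55.5/10) + 10^(59.6/10)) = 10·log₁₀(1804000) = 62.56 dB SPL.

62.56 dB SPL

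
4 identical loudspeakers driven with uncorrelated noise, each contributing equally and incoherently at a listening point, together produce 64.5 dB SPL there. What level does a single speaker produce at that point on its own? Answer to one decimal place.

4 equal incoherent sources add 10·log₁₀(4) = 6.02 dB over one source.
L_one = 64.5 − 6.02 = 58.5 dB SPL.

58.5 dB SPL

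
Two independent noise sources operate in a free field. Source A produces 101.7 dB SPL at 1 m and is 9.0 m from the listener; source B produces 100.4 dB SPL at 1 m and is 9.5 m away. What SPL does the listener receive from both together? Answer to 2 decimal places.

At the listener: L_A = 101.7 − 20·log₁₀(9.0) = 82.615 dB; L_B = 100.4 − 20·log₁₀(9.5) = 80.846 dB.
Combined: 10·log₁₀(10^(82.615/10)+10^(80.846/10)) = 84.83 dB SPL.

84.83 dB SPL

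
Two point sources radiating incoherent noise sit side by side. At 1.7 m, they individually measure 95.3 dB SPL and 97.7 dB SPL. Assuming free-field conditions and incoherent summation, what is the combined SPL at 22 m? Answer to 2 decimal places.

77.43 dB SPL

Combined at 1.7 m: 10·log₁₀(10^(95.3/10)+10^(97.7/10)) = 99.674 dB SPL.
Then apply −20·log₁₀(22/1.7) = -22.239 dB → 77.43 dB SPL.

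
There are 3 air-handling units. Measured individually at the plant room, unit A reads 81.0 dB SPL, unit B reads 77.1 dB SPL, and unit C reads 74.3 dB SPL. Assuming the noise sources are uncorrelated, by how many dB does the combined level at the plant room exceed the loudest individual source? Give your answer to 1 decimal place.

2.1 dB

Add the sources as powers (linear), then convert back to dB:
L_total = 10·log₁₀(10^(81.0/10) + 10^(77.1/10) + 10^(74.3/10)) = 83.10 dB SPL.
Excess over the loudest (81.0 dB): 83.10 − 81.0 = 2.1 dB.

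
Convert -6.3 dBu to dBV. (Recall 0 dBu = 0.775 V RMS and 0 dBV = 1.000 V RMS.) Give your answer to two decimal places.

-8.51 dBV

The offset between the scales is 20·log₁₀(0.775/1.000) = −2.214 dB.
So dBV = -6.3 − 2.214 = -8.51 dBV.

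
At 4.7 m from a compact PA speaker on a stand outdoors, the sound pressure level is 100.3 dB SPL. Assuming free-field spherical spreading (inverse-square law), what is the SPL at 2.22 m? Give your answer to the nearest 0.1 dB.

106.8 dB SPL

Inverse-square spreading gives ΔL = −20·log₁₀(d₂/d₁).
ΔL = −20·log₁₀(2.22/4.7) = 6.51 dB, so L₂ = 100.3 + (6.51) = 106.8 dB SPL.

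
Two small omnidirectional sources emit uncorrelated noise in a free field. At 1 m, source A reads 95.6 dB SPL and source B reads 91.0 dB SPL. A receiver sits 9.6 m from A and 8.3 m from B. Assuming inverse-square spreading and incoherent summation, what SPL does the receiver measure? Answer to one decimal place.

At the listener: L_A = 95.6 − 20·log₁₀(9.6) = 75.95 dB; L_B = 91.0 − 20·log₁₀(8.3) = 72.62 dB.
Combined: 10·log₁₀(10^(75.95/10)+10^(72.62/10)) = 77.6 dB SPL.

77.6 dB SPL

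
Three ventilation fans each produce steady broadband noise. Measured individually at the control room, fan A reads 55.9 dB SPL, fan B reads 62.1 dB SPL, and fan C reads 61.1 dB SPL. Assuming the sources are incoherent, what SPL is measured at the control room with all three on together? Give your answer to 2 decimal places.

Incoherent sources sum as intensities:
L_total = 10·log₁₀(10^(55.9/10) + 10^(62.1/10) + 10^(61.1/10)) = 10·log₁₀(3299000) = 65.18 dB SPL.

65.18 dB SPL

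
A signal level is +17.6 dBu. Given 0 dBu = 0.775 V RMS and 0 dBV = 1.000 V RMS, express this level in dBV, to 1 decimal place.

+15.4 dBV

The offset between the scales is 20·log₁₀(0.775/1.000) = −2.214 dB.
So dBV = +17.6 − 2.214 = +15.4 dBV.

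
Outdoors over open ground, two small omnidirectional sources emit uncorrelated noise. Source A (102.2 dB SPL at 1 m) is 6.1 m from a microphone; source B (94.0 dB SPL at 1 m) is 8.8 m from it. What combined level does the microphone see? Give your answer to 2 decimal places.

At the listener: L_A = 102.2 − 20·log₁₀(6.1) = 86.493 dB; L_B = 94.0 − 20·log₁₀(8.8) = 75.110 dB.
Combined: 10·log₁₀(10^(86.493/10)+10^(75.110/10)) = 86.80 dB SPL.

86.80 dB SPL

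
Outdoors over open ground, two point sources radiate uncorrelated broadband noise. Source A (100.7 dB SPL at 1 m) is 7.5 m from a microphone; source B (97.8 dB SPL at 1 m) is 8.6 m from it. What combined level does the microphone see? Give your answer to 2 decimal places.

At the listener: L_A = 100.7 − 20·log₁₀(7.5) = 83.199 dB; L_B = 97.8 − 20·log₁₀(8.6) = 79.110 dB.
Combined: 10·log₁₀(10^(83.199/10)+10^(79.110/10)) = 84.63 dB SPL.

84.63 dB SPL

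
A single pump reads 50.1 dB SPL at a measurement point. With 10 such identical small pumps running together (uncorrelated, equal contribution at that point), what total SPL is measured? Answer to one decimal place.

60.1 dB SPL

10 equal incoherent sources raise the level by 10·log₁₀(10) = 10.00 dB.
L_total = 50.1 + 10.00 = 60.1 dB SPL.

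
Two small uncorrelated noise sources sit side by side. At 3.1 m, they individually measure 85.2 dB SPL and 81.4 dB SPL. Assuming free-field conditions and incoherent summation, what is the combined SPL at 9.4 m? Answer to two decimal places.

77.08 dB SPL

Combined at 3.1 m: 10·log₁₀(10^(85.2/10)+10^(81.4/10)) = 86.713 dB SPL.
Then apply −20·log₁₀(9.4/3.1) = -9.635 dB → 77.08 dB SPL.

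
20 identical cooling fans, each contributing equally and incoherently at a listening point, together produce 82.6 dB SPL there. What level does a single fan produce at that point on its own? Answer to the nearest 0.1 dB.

20 equal incoherent sources add 10·log₁₀(20) = 13.01 dB over one source.
L_one = 82.6 − 13.01 = 69.6 dB SPL.

69.6 dB SPL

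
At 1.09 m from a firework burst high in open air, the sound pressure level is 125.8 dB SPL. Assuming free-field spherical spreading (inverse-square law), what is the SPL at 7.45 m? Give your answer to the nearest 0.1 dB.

109.1 dB SPL

For a point source in a free field, ΔL = −20·log₁₀(d₂/d₁).
ΔL = −20·log₁₀(7.45/1.09) = -16.69 dB, so L₂ = 125.8 + (-16.69) = 109.1 dB SPL.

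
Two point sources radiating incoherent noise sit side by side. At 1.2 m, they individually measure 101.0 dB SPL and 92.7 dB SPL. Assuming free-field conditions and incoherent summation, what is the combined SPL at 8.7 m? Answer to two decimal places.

84.39 dB SPL

Combined at 1.2 m: 10·log₁₀(10^(101.0/10)+10^(92.7/10)) = 101.599 dB SPL.
Then apply −20·log₁₀(8.7/1.2) = -17.207 dB → 84.39 dB SPL.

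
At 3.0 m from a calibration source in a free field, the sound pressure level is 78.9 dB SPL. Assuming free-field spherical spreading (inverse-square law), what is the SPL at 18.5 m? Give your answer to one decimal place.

63.1 dB SPL

For a point source in a free field, ΔL = −20·log₁₀(d₂/d₁).
ΔL = −20·log₁₀(18.5/3.0) = -15.80 dB, so L₂ = 78.9 + (-15.80) = 63.1 dB SPL.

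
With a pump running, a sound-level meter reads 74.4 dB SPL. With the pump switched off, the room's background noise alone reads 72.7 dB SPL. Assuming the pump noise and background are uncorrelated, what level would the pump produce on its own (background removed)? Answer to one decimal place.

69.5 dB SPL

Background correction is a power subtraction:
L_src = 10·log₁₀(10^(74.4/10) − 10^(72.7/10)) = 10·log₁₀(8921000) = 69.5 dB SPL.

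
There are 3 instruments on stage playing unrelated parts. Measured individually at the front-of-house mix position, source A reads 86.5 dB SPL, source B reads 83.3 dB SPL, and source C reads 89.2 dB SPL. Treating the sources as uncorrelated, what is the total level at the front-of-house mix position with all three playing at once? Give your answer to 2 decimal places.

Uncorrelated sources add in intensity (power), not in dB.
L_total = 10·log₁₀(10^(86.5/10) + 10^(83.3/10) + 10^(89.2/10)) = 10·log₁₀(1492000000) = 91.74 dB SPL.

91.74 dB SPL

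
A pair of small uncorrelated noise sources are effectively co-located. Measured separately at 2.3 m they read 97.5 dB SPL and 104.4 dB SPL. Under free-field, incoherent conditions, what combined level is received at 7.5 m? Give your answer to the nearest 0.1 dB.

Combined at 2.3 m: 10·log₁₀(10^(97.5/10)+10^(104.4/10)) = 105.21 dB SPL.
Then apply −20·log₁₀(7.5/2.3) = -10.27 dB → 94.9 dB SPL.

94.9 dB SPL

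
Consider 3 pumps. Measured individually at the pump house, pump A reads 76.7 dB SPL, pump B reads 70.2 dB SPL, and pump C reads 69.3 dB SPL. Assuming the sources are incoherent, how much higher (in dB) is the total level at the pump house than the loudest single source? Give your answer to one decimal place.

1.5 dB

Incoherent sources sum as intensities:
L_total = 10·log₁₀(10^(76.7/10) + 10^(70.2/10) + 10^(69.3/10)) = 78.18 dB SPL.
Excess over the loudest (76.7 dB): 78.18 − 76.7 = 1.5 dB.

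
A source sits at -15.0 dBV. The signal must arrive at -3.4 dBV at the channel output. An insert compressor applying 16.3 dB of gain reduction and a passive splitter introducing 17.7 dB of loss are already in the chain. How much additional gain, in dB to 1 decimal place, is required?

45.6 dB

The required make-up gain is the shortfall in the dB sum.
G = -3.4 − (-15.0) + 16.3 + 17.7 = 45.6 dB.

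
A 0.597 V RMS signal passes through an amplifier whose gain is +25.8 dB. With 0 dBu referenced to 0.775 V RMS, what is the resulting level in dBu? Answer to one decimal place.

+23.5 dBu

Input level: 20·log₁₀(0.597/0.775) = -2.27 dBu.
Output: -2.27 + 25.8 = +23.5 dBu.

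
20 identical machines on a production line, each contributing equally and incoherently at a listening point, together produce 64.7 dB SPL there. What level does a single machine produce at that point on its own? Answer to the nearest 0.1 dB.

51.7 dB SPL

20 equal incoherent sources add 10·log₁₀(20) = 13.01 dB over one source.
L_one = 64.7 − 13.01 = 51.7 dB SPL.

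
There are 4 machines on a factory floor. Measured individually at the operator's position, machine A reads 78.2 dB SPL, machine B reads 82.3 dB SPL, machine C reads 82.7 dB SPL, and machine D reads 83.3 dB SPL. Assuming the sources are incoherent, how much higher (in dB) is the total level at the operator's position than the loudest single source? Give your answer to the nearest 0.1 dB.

Incoherent sources sum as intensities:
L_total = 10·log₁₀(10^(78.2/10) + 10^(82.3/10) + 10^(82.7/10) + 10^(83.3/10)) = 88.03 dB SPL.
Excess over the loudest (83.3 dB): 88.03 − 83.3 = 4.7 dB.

4.7 dB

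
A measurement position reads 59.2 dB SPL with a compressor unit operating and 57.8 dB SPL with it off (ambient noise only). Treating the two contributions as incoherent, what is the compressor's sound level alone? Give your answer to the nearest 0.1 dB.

Subtract intensities: L_src = 10·log₁₀(10^(L_total/10) − 10^(L_bg/10)).
L_src = 10·log₁₀(10^(59.2/10) − 10^(57.8/10)) = 10·log₁₀(229200) = 53.6 dB SPL.

53.6 dB SPL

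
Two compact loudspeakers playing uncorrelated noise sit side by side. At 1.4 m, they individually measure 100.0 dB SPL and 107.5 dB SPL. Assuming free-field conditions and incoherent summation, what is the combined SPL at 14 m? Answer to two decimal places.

88.21 dB SPL

Combined at 1.4 m: 10·log₁₀(10^(100.0/10)+10^(107.5/10)) = 108.211 dB SPL.
Then apply −20·log₁₀(14/1.4) = -20.000 dB → 88.21 dB SPL.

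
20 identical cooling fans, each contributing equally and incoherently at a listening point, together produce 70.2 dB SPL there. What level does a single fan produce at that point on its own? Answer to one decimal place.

20 equal incoherent sources add 10·log₁₀(20) = 13.01 dB over one source.
L_one = 70.2 − 13.01 = 57.2 dB SPL.

57.2 dB SPL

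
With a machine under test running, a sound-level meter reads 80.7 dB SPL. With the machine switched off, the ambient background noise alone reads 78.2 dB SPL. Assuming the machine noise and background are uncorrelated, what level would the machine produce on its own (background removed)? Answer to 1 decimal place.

77.1 dB SPL

Subtract intensities: L_src = 10·log₁₀(10^(L_total/10) − 10^(L_bg/10)).
L_src = 10·log₁₀(10^(80.7/10) − 10^(78.2/10)) = 10·log₁₀(51420000) = 77.1 dB SPL.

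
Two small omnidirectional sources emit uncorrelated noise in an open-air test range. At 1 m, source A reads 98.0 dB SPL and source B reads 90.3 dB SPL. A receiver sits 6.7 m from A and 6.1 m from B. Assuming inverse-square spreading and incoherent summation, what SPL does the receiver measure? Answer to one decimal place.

At the listener: L_A = 98.0 − 20·log₁₀(6.7) = 81.48 dB; L_B = 90.3 − 20·log₁₀(6.1) = 74.59 dB.
Combined: 10·log₁₀(10^(81.48/10)+10^(74.59/10)) = 82.3 dB SPL.

82.3 dB SPL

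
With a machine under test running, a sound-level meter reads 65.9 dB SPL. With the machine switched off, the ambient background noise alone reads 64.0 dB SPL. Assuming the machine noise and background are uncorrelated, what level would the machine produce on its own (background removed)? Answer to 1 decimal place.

Subtract intensities: L_src = 10·log₁₀(10^(L_total/10) − 10^(L_bg/10)).
L_src = 10·log₁₀(10^(65.9/10) − 10^(64.0/10)) = 10·log₁₀(1379000) = 61.4 dB SPL.

61.4 dB SPL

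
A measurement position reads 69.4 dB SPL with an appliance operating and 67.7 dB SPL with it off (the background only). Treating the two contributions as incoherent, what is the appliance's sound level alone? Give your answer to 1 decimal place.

64.5 dB SPL

Remove the background by subtracting linear intensities:
L_src = 10·log₁₀(10^(69.4/10) − 10^(67.7/10)) = 10·log₁₀(2821000) = 64.5 dB SPL.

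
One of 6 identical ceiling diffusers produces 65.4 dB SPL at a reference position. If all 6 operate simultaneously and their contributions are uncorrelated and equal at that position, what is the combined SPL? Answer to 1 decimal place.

73.2 dB SPL

6 equal incoherent sources raise the level by 10·log₁₀(6) = 7.78 dB.
L_total = 65.4 + 7.78 = 73.2 dB SPL.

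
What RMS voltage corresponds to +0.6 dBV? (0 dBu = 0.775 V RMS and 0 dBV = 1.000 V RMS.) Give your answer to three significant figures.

V = 1.000 V × 10^(+0.6/20).
= 1.000 × 1.072 = 1.07 V.

1.07 V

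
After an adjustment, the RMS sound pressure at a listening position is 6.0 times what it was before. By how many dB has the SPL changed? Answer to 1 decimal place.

Sound pressure is an amplitude quantity: ΔL = 20·log₁₀(p₂/p₁).
20·log₁₀(6.0) = 15.6 dB.

15.6 dB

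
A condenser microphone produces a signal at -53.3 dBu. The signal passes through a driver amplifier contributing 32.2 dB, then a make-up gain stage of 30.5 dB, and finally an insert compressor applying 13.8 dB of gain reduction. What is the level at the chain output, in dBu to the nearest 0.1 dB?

-4.4 dBu

In dB, series stages simply add:
-53.3 + 32.2 + 30.5 − 13.8 = -4.4 dBu.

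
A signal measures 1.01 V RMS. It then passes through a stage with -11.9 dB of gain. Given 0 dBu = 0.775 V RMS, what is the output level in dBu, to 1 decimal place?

-9.6 dBu

Input level: 20·log₁₀(1.01/0.775) = 2.30 dBu.
Output: 2.30 − 11.9 = -9.6 dBu.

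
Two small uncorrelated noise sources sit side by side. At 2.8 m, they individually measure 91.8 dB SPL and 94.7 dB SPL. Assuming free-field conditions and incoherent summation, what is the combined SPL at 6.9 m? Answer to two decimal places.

Combined at 2.8 m: 10·log₁₀(10^(91.8/10)+10^(94.7/10)) = 96.498 dB SPL.
Then apply −20·log₁₀(6.9/2.8) = -7.834 dB → 88.66 dB SPL.

88.66 dB SPL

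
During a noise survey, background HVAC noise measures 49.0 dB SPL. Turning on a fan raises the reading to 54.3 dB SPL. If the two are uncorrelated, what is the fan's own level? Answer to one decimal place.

52.8 dB SPL

Subtract intensities: L_src = 10·log₁₀(10^(L_total/10) − 10^(L_bg/10)).
L_src = 10·log₁₀(10^(54.3/10) − 10^(49.0/10)) = 10·log₁₀(189700) = 52.8 dB SPL.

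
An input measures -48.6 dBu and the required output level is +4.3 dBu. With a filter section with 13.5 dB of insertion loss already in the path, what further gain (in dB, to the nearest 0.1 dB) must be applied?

The required make-up gain is the shortfall in the dB sum.
G = +4.3 − (-48.6) + 13.5 = 66.4 dB.

66.4 dB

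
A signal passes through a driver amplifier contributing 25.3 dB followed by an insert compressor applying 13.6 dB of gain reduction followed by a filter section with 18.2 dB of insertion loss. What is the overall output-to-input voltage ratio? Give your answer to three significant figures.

0.473

Net gain = 25.3 + (−13.6) + (−18.2) = -6.5 dB.
Voltage ratio = 10^(-6.5/20) = 0.473.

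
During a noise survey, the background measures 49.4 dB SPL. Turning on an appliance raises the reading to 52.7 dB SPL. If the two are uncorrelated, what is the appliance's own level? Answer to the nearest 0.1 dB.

Remove the background by subtracting linear intensities:
L_src = 10·log₁₀(10^(52.7/10) − 10^(49.4/10)) = 10·log₁₀(99110) = 50.0 dB SPL.

50.0 dB SPL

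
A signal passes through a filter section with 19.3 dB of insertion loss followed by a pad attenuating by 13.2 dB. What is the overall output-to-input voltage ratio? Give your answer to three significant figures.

0.0237

Net gain = (−19.3) + (−13.2) = -32.5 dB.
Voltage ratio = 10^(-32.5/20) = 0.0237.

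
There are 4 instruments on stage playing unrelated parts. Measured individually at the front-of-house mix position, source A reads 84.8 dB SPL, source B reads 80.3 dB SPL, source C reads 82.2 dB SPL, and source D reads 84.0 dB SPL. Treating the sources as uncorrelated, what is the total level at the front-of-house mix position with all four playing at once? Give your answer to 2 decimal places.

89.17 dB SPL

Uncorrelated sources add in intensity (power), not in dB.
L_total = 10·log₁₀(10^(84.8/10) + 10^(80.3/10) + 10^(82.2/10) + 10^(84.0/10)) = 10·log₁₀(826300000) = 89.17 dB SPL.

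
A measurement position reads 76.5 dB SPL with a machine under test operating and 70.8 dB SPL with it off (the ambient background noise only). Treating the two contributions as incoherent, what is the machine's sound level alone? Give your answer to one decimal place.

75.1 dB SPL

Background correction is a power subtraction:
L_src = 10·log₁₀(10^(76.5/10) − 10^(70.8/10)) = 10·log₁₀(32650000) = 75.1 dB SPL.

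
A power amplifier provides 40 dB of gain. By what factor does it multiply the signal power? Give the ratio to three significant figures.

10000

Power ratio = 10^(dB/10).
10^(40/10) = 10^(4.000) = 10000.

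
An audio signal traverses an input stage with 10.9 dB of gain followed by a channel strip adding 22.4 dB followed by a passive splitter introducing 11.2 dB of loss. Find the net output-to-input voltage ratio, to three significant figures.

12.7

Net gain = 10.9 + 22.4 + (−11.2) = 22.1 dB.
Voltage ratio = 10^(22.1/20) = 12.7.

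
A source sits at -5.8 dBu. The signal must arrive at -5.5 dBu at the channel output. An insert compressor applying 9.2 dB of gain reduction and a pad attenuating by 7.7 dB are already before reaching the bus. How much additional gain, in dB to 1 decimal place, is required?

The required make-up gain is the shortfall in the dB sum.
G = -5.5 − (-5.8) + 9.2 + 7.7 = 17.2 dB.

17.2 dB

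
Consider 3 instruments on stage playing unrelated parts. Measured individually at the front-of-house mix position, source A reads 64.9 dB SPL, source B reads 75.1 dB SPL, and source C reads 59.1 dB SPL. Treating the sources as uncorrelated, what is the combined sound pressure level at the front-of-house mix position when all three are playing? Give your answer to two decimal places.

Add the sources as powers (linear), then convert back to dB:
L_total = 10·log₁₀(10^(64.9/10) + 10^(75.1/10) + 10^(59.1/10)) = 10·log₁₀(36260000) = 75.59 dB SPL.

75.59 dB SPL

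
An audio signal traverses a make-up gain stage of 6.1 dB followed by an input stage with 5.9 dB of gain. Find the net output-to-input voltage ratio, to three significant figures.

Net gain = 6.1 + 5.9 = 12.0 dB.
Voltage ratio = 10^(12.0/20) = 3.98.

3.98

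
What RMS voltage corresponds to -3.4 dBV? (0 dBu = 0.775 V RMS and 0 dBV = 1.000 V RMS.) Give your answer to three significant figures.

V = 1.000 V × 10^(-3.4/20).
= 1.000 × 0.6761 = 0.676 V.

0.676 V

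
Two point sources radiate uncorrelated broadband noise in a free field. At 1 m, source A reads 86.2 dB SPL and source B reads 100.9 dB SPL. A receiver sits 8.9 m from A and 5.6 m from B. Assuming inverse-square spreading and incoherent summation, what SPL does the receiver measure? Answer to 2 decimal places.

85.99 dB SPL

At the listener: L_A = 86.2 − 20·log₁₀(8.9) = 67.212 dB; L_B = 100.9 − 20·log₁₀(5.6) = 85.936 dB.
Combined: 10·log₁₀(10^(67.212/10)+10^(85.936/10)) = 85.99 dB SPL.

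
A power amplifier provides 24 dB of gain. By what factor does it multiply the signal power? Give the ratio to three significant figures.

251

Power ratio = 10^(dB/10).
10^(24/10) = 10^(2.400) = 251.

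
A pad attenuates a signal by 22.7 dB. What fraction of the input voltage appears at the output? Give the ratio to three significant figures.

Voltage ratio = 10^(dB/20).
10^(-22.7/20) = 10^(-1.135) = 0.0733.

0.0733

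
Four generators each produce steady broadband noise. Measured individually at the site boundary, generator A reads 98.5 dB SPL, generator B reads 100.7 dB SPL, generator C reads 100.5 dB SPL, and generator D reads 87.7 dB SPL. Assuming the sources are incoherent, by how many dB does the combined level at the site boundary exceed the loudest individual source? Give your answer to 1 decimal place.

4.2 dB

Add the sources as powers (linear), then convert back to dB:
L_total = 10·log₁₀(10^(98.5/10) + 10^(100.7/10) + 10^(100.5/10) + 10^(87.7/10)) = 104.86 dB SPL.
Excess over the loudest (100.7 dB): 104.86 − 100.7 = 4.2 dB.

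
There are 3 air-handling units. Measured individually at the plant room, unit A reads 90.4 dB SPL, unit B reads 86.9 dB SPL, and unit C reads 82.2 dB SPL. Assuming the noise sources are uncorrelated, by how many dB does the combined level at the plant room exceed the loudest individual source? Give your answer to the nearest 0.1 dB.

Add the sources as powers (linear), then convert back to dB:
L_total = 10·log₁₀(10^(90.4/10) + 10^(86.9/10) + 10^(82.2/10)) = 92.44 dB SPL.
Excess over the loudest (90.4 dB): 92.44 − 90.4 = 2.0 dB.

2.0 dB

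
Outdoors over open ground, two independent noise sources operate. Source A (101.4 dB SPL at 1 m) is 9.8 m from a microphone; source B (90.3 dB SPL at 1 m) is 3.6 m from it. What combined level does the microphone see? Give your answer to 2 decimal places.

83.55 dB SPL

At the listener: L_A = 101.4 − 20·log₁₀(9.8) = 81.575 dB; L_B = 90.3 − 20·log₁₀(3.6) = 79.174 dB.
Combined: 10·log₁₀(10^(81.575/10)+10^(79.174/10)) = 83.55 dB SPL.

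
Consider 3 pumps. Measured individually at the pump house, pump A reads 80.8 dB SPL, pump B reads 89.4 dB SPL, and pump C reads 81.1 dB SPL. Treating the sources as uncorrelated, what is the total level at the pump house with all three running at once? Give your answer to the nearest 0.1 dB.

Incoherent sources sum as intensities:
L_total = 10·log₁₀(10^(80.8/10) + 10^(89.4/10) + 10^(81.1/10)) = 10·log₁₀(1120000000) = 90.5 dB SPL.

90.5 dB SPL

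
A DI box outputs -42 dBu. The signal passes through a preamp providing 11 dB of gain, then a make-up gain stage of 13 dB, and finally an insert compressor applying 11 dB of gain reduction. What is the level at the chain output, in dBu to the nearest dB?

Cascaded gains and losses add directly in dB.
-42 + 11 + 13 − 11 = -29 dBu.

-29 dBu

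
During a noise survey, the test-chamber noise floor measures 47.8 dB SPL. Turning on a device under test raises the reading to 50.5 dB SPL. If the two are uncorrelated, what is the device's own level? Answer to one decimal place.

Background correction is a power subtraction:
L_src = 10·log₁₀(10^(50.5/10) − 10^(47.8/10)) = 10·log₁₀(51950) = 47.2 dB SPL.

47.2 dB SPL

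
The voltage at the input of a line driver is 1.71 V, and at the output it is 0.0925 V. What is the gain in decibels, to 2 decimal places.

-25.34 dB

Voltage is an amplitude quantity, so gain = 20·log₁₀(V_out/V_in).
20·log₁₀(0.0925/1.71) = 20·log₁₀(0.05409) = -25.34 dB.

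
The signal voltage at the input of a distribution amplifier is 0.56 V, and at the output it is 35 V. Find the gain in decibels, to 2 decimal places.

35.92 dB

Voltage ratio → dB uses the 20·log₁₀ form:
20·log₁₀(35/0.56) = 20·log₁₀(62.50) = 35.92 dB.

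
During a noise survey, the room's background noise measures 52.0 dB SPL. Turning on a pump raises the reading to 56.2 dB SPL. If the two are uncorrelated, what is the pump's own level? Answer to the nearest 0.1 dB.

Remove the background by subtracting linear intensities:
L_src = 10·log₁₀(10^(56.2/10) − 10^(52.0/10)) = 10·log₁₀(258400) = 54.1 dB SPL.

54.1 dB SPL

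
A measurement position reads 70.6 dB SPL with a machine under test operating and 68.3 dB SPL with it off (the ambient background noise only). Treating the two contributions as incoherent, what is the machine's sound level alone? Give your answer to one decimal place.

Background correction is a power subtraction:
L_src = 10·log₁₀(10^(70.6/10) − 10^(68.3/10)) = 10·log₁₀(4721000) = 66.7 dB SPL.

66.7 dB SPL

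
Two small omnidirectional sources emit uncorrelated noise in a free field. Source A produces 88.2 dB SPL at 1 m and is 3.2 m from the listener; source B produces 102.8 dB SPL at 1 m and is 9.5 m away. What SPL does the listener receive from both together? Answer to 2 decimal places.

84.40 dB SPL

At the listener: L_A = 88.2 − 20·log₁₀(3.2) = 78.097 dB; L_B = 102.8 − 20·log₁₀(9.5) = 83.246 dB.
Combined: 10·log₁₀(10^(78.097/10)+10^(83.246/10)) = 84.40 dB SPL.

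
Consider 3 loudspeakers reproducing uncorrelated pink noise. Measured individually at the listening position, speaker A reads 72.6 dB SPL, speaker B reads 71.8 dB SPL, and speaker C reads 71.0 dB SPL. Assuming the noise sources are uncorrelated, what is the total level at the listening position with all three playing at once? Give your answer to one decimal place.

76.6 dB SPL

Uncorrelated sources add in intensity (power), not in dB.
L_total = 10·log₁₀(10^(72.6/10) + 10^(71.8/10) + 10^(71.0/10)) = 10·log₁₀(45920000) = 76.6 dB SPL.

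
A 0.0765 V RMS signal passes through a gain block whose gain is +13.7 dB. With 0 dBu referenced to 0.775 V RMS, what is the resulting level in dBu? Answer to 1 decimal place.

Input level: 20·log₁₀(0.0765/0.775) = -20.11 dBu.
Output: -20.11 + 13.7 = -6.4 dBu.

-6.4 dBu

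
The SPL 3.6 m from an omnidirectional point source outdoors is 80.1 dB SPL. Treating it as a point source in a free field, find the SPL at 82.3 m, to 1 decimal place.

52.9 dB SPL

Free-field point source: level drops by 20·log₁₀ of the distance ratio.
ΔL = −20·log₁₀(82.3/3.6) = -27.18 dB, so L₂ = 80.1 + (-27.18) = 52.9 dB SPL.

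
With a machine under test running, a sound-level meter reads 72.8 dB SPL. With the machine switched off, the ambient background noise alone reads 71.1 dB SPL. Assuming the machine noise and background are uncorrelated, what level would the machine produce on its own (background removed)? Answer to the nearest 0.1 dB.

67.9 dB SPL

Remove the background by subtracting linear intensities:
L_src = 10·log₁₀(10^(72.8/10) − 10^(71.1/10)) = 10·log₁₀(6172000) = 67.9 dB SPL.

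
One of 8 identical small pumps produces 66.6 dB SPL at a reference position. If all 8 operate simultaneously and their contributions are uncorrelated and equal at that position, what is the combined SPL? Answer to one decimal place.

75.6 dB SPL

8 equal incoherent sources raise the level by 10·log₁₀(8) = 9.03 dB.
L_total = 66.6 + 9.03 = 75.6 dB SPL.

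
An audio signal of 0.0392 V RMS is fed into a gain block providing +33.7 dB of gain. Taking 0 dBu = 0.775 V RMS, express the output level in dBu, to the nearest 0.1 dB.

+7.8 dBu

Input level: 20·log₁₀(0.0392/0.775) = -25.92 dBu.
Output: -25.92 + 33.7 = +7.8 dBu.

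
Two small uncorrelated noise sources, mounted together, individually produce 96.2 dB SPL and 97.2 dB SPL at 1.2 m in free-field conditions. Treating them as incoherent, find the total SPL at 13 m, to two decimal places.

79.04 dB SPL

Combined at 1.2 m: 10·log₁₀(10^(96.2/10)+10^(97.2/10)) = 99.739 dB SPL.
Then apply −20·log₁₀(13/1.2) = -20.695 dB → 79.04 dB SPL.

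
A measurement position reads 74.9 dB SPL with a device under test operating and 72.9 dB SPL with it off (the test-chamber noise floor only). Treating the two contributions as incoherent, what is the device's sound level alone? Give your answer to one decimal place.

70.6 dB SPL

Remove the background by subtracting linear intensities:
L_src = 10·log₁₀(10^(74.9/10) − 10^(72.9/10)) = 10·log₁₀(11400000) = 70.6 dB SPL.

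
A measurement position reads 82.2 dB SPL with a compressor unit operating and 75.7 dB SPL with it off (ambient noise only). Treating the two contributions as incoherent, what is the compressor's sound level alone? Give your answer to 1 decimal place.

81.1 dB SPL

Subtract intensities: L_src = 10·log₁₀(10^(L_total/10) − 10^(L_bg/10)).
L_src = 10·log₁₀(10^(82.2/10) − 10^(75.7/10)) = 10·log₁₀(128800000) = 81.1 dB SPL.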